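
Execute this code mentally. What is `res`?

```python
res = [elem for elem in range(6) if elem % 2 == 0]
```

Let's trace through this code step by step.

Initialize: res = [elem for elem in range(6) if elem % 2 == 0]

After execution: res = [0, 2, 4]
[0, 2, 4]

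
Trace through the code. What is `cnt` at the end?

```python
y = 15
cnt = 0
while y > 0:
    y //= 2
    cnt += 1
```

Let's trace through this code step by step.

Initialize: y = 15
Initialize: cnt = 0
Entering loop: while y > 0:

After execution: cnt = 4
4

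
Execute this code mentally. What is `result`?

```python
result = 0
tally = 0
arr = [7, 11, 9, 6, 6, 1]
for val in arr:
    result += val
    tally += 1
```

Let's trace through this code step by step.

Initialize: result = 0
Initialize: tally = 0
Initialize: arr = [7, 11, 9, 6, 6, 1]
Entering loop: for val in arr:

After execution: result = 40
40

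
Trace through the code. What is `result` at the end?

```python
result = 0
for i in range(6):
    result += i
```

Let's trace through this code step by step.

Initialize: result = 0
Entering loop: for i in range(6):

After execution: result = 15
15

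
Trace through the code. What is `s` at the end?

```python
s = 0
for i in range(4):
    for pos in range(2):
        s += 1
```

Let's trace through this code step by step.

Initialize: s = 0
Entering loop: for i in range(4):

After execution: s = 8
8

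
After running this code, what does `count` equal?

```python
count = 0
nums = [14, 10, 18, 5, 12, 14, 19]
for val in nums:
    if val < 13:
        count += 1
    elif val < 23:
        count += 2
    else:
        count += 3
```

Let's trace through this code step by step.

Initialize: count = 0
Initialize: nums = [14, 10, 18, 5, 12, 14, 19]
Entering loop: for val in nums:

After execution: count = 11
11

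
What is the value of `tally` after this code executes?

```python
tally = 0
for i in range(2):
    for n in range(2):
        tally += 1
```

Let's trace through this code step by step.

Initialize: tally = 0
Entering loop: for i in range(2):

After execution: tally = 4
4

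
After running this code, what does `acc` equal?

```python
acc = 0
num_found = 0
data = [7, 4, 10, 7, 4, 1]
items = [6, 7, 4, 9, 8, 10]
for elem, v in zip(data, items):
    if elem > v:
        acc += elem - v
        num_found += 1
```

Let's trace through this code step by step.

Initialize: acc = 0
Initialize: num_found = 0
Initialize: data = [7, 4, 10, 7, 4, 1]
Initialize: items = [6, 7, 4, 9, 8, 10]
Entering loop: for elem, v in zip(data, items):

After execution: acc = 7
7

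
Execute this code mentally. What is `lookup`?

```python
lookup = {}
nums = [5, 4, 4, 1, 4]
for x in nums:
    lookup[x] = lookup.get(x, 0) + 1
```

Let's trace through this code step by step.

Initialize: lookup = {}
Initialize: nums = [5, 4, 4, 1, 4]
Entering loop: for x in nums:

After execution: lookup = {5: 1, 4: 3, 1: 1}
{5: 1, 4: 3, 1: 1}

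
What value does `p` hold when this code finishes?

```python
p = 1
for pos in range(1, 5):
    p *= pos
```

Let's trace through this code step by step.

Initialize: p = 1
Entering loop: for pos in range(1, 5):

After execution: p = 24
24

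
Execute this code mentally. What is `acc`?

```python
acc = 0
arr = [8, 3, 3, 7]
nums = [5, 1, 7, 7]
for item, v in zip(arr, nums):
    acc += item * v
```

Let's trace through this code step by step.

Initialize: acc = 0
Initialize: arr = [8, 3, 3, 7]
Initialize: nums = [5, 1, 7, 7]
Entering loop: for item, v in zip(arr, nums):

After execution: acc = 113
113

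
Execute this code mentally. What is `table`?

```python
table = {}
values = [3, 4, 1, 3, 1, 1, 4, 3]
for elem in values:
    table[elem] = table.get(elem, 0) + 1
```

Let's trace through this code step by step.

Initialize: table = {}
Initialize: values = [3, 4, 1, 3, 1, 1, 4, 3]
Entering loop: for elem in values:

After execution: table = {3: 3, 4: 2, 1: 3}
{3: 3, 4: 2, 1: 3}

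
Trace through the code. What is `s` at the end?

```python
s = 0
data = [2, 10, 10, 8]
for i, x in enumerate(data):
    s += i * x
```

Let's trace through this code step by step.

Initialize: s = 0
Initialize: data = [2, 10, 10, 8]
Entering loop: for i, x in enumerate(data):

After execution: s = 54
54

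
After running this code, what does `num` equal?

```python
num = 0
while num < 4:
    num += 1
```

Let's trace through this code step by step.

Initialize: num = 0
Entering loop: while num < 4:

After execution: num = 4
4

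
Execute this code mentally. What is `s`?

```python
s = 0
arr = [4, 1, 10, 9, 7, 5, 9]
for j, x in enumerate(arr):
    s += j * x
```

Let's trace through this code step by step.

Initialize: s = 0
Initialize: arr = [4, 1, 10, 9, 7, 5, 9]
Entering loop: for j, x in enumerate(arr):

After execution: s = 155
155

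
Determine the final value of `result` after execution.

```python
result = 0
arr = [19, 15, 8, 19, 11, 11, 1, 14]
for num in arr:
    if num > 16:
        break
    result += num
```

Let's trace through this code step by step.

Initialize: result = 0
Initialize: arr = [19, 15, 8, 19, 11, 11, 1, 14]
Entering loop: for num in arr:

After execution: result = 0
0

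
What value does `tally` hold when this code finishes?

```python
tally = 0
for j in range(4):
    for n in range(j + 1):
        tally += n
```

Let's trace through this code step by step.

Initialize: tally = 0
Entering loop: for j in range(4):

After execution: tally = 10
10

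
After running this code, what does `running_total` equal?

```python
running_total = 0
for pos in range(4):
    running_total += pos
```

Let's trace through this code step by step.

Initialize: running_total = 0
Entering loop: for pos in range(4):

After execution: running_total = 6
6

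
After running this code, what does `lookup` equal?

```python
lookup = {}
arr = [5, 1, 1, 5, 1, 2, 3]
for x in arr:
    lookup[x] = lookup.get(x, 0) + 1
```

Let's trace through this code step by step.

Initialize: lookup = {}
Initialize: arr = [5, 1, 1, 5, 1, 2, 3]
Entering loop: for x in arr:

After execution: lookup = {5: 2, 1: 3, 2: 1, 3: 1}
{5: 2, 1: 3, 2: 1, 3: 1}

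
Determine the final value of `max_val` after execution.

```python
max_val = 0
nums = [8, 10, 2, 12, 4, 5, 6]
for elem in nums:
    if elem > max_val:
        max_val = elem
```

Let's trace through this code step by step.

Initialize: max_val = 0
Initialize: nums = [8, 10, 2, 12, 4, 5, 6]
Entering loop: for elem in nums:

After execution: max_val = 12
12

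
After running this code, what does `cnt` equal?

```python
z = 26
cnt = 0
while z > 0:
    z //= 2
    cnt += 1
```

Let's trace through this code step by step.

Initialize: z = 26
Initialize: cnt = 0
Entering loop: while z > 0:

After execution: cnt = 5
5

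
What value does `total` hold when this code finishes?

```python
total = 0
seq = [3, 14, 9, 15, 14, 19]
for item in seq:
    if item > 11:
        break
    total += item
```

Let's trace through this code step by step.

Initialize: total = 0
Initialize: seq = [3, 14, 9, 15, 14, 19]
Entering loop: for item in seq:

After execution: total = 3
3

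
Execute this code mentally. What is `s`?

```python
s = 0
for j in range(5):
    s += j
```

Let's trace through this code step by step.

Initialize: s = 0
Entering loop: for j in range(5):

After execution: s = 10
10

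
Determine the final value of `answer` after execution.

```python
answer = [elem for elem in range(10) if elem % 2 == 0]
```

Let's trace through this code step by step.

Initialize: answer = [elem for elem in range(10) if elem % 2 == 0]

After execution: answer = [0, 2, 4, 6, 8]
[0, 2, 4, 6, 8]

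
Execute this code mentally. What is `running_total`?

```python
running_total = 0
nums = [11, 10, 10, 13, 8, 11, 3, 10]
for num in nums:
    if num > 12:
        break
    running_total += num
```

Let's trace through this code step by step.

Initialize: running_total = 0
Initialize: nums = [11, 10, 10, 13, 8, 11, 3, 10]
Entering loop: for num in nums:

After execution: running_total = 31
31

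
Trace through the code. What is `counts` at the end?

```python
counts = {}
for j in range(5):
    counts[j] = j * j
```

Let's trace through this code step by step.

Initialize: counts = {}
Entering loop: for j in range(5):

After execution: counts = {0: 0, 1: 1, 2: 4, 3: 9, 4: 16}
{0: 0, 1: 1, 2: 4, 3: 9, 4: 16}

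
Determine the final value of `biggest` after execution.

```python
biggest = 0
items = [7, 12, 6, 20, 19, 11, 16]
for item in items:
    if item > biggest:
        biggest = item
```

Let's trace through this code step by step.

Initialize: biggest = 0
Initialize: items = [7, 12, 6, 20, 19, 11, 16]
Entering loop: for item in items:

After execution: biggest = 20
20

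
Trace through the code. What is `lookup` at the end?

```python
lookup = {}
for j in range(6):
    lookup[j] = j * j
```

Let's trace through this code step by step.

Initialize: lookup = {}
Entering loop: for j in range(6):

After execution: lookup = {0: 0, 1: 1, 2: 4, 3: 9, 4: 16, 5: 25}
{0: 0, 1: 1, 2: 4, 3: 9, 4: 16, 5: 25}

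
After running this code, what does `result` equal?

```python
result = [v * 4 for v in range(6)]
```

Let's trace through this code step by step.

Initialize: result = [v * 4 for v in range(6)]

After execution: result = [0, 4, 8, 12, 16, 20]
[0, 4, 8, 12, 16, 20]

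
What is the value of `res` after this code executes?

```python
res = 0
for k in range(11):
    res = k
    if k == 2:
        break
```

Let's trace through this code step by step.

Initialize: res = 0
Entering loop: for k in range(11):

After execution: res = 2
2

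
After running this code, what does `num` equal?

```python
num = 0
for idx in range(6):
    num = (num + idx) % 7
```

Let's trace through this code step by step.

Initialize: num = 0
Entering loop: for idx in range(6):

After execution: num = 1
1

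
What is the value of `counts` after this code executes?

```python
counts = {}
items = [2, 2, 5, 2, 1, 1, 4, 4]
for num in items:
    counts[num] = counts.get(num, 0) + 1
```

Let's trace through this code step by step.

Initialize: counts = {}
Initialize: items = [2, 2, 5, 2, 1, 1, 4, 4]
Entering loop: for num in items:

After execution: counts = {2: 3, 5: 1, 1: 2, 4: 2}
{2: 3, 5: 1, 1: 2, 4: 2}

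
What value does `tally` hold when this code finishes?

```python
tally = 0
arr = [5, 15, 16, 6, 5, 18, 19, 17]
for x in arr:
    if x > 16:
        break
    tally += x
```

Let's trace through this code step by step.

Initialize: tally = 0
Initialize: arr = [5, 15, 16, 6, 5, 18, 19, 17]
Entering loop: for x in arr:

After execution: tally = 47
47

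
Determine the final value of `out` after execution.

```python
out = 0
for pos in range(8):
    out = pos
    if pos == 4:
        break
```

Let's trace through this code step by step.

Initialize: out = 0
Entering loop: for pos in range(8):

After execution: out = 4
4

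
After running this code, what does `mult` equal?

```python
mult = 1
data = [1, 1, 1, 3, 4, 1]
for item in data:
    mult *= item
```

Let's trace through this code step by step.

Initialize: mult = 1
Initialize: data = [1, 1, 1, 3, 4, 1]
Entering loop: for item in data:

After execution: mult = 12
12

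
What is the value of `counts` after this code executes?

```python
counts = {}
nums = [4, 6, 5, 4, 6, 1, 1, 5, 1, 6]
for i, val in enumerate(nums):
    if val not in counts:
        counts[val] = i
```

Let's trace through this code step by step.

Initialize: counts = {}
Initialize: nums = [4, 6, 5, 4, 6, 1, 1, 5, 1, 6]
Entering loop: for i, val in enumerate(nums):

After execution: counts = {4: 0, 6: 1, 5: 2, 1: 5}
{4: 0, 6: 1, 5: 2, 1: 5}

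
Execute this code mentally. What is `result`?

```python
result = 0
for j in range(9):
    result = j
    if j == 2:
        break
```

Let's trace through this code step by step.

Initialize: result = 0
Entering loop: for j in range(9):

After execution: result = 2
2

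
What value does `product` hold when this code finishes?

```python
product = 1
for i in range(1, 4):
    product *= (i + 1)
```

Let's trace through this code step by step.

Initialize: product = 1
Entering loop: for i in range(1, 4):

After execution: product = 24
24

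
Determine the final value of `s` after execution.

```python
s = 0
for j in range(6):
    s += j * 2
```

Let's trace through this code step by step.

Initialize: s = 0
Entering loop: for j in range(6):

After execution: s = 30
30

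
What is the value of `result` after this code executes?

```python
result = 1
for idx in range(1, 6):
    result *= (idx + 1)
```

Let's trace through this code step by step.

Initialize: result = 1
Entering loop: for idx in range(1, 6):

After execution: result = 720
720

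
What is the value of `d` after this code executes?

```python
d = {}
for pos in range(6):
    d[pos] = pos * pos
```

Let's trace through this code step by step.

Initialize: d = {}
Entering loop: for pos in range(6):

After execution: d = {0: 0, 1: 1, 2: 4, 3: 9, 4: 16, 5: 25}
{0: 0, 1: 1, 2: 4, 3: 9, 4: 16, 5: 25}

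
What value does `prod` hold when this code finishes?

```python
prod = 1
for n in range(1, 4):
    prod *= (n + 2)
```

Let's trace through this code step by step.

Initialize: prod = 1
Entering loop: for n in range(1, 4):

After execution: prod = 60
60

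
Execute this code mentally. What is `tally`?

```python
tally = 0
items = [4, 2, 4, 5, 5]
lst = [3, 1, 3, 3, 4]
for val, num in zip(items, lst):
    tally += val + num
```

Let's trace through this code step by step.

Initialize: tally = 0
Initialize: items = [4, 2, 4, 5, 5]
Initialize: lst = [3, 1, 3, 3, 4]
Entering loop: for val, num in zip(items, lst):

After execution: tally = 34
34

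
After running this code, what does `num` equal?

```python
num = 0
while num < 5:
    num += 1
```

Let's trace through this code step by step.

Initialize: num = 0
Entering loop: while num < 5:

After execution: num = 5
5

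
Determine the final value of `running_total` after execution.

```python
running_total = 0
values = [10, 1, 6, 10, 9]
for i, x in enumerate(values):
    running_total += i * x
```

Let's trace through this code step by step.

Initialize: running_total = 0
Initialize: values = [10, 1, 6, 10, 9]
Entering loop: for i, x in enumerate(values):

After execution: running_total = 79
79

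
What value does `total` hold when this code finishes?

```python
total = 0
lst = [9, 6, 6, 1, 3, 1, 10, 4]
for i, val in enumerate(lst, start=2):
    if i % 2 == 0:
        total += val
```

Let's trace through this code step by step.

Initialize: total = 0
Initialize: lst = [9, 6, 6, 1, 3, 1, 10, 4]
Entering loop: for i, val in enumerate(lst, start=2):

After execution: total = 28
28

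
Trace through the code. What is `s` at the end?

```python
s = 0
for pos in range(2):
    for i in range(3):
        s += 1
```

Let's trace through this code step by step.

Initialize: s = 0
Entering loop: for pos in range(2):

After execution: s = 6
6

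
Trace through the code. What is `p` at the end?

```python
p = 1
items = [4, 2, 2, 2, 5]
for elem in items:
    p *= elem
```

Let's trace through this code step by step.

Initialize: p = 1
Initialize: items = [4, 2, 2, 2, 5]
Entering loop: for elem in items:

After execution: p = 160
160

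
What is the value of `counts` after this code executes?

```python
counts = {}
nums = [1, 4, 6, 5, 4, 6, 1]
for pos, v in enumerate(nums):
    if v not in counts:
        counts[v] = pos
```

Let's trace through this code step by step.

Initialize: counts = {}
Initialize: nums = [1, 4, 6, 5, 4, 6, 1]
Entering loop: for pos, v in enumerate(nums):

After execution: counts = {1: 0, 4: 1, 6: 2, 5: 3}
{1: 0, 4: 1, 6: 2, 5: 3}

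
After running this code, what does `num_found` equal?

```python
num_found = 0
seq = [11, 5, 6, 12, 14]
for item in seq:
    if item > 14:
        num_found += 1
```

Let's trace through this code step by step.

Initialize: num_found = 0
Initialize: seq = [11, 5, 6, 12, 14]
Entering loop: for item in seq:

After execution: num_found = 0
0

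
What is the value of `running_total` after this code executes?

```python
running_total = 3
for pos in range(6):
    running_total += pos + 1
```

Let's trace through this code step by step.

Initialize: running_total = 3
Entering loop: for pos in range(6):

After execution: running_total = 24
24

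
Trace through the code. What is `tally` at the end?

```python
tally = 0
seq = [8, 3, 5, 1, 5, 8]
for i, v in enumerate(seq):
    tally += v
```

Let's trace through this code step by step.

Initialize: tally = 0
Initialize: seq = [8, 3, 5, 1, 5, 8]
Entering loop: for i, v in enumerate(seq):

After execution: tally = 30
30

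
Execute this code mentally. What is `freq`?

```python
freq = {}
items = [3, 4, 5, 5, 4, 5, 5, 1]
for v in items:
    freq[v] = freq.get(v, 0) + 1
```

Let's trace through this code step by step.

Initialize: freq = {}
Initialize: items = [3, 4, 5, 5, 4, 5, 5, 1]
Entering loop: for v in items:

After execution: freq = {3: 1, 4: 2, 5: 4, 1: 1}
{3: 1, 4: 2, 5: 4, 1: 1}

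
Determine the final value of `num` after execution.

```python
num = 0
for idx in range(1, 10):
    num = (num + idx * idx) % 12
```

Let's trace through this code step by step.

Initialize: num = 0
Entering loop: for idx in range(1, 10):

After execution: num = 9
9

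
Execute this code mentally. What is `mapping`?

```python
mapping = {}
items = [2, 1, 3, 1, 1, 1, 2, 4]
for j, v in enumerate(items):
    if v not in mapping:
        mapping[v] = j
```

Let's trace through this code step by step.

Initialize: mapping = {}
Initialize: items = [2, 1, 3, 1, 1, 1, 2, 4]
Entering loop: for j, v in enumerate(items):

After execution: mapping = {2: 0, 1: 1, 3: 2, 4: 7}
{2: 0, 1: 1, 3: 2, 4: 7}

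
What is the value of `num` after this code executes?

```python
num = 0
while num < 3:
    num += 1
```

Let's trace through this code step by step.

Initialize: num = 0
Entering loop: while num < 3:

After execution: num = 3
3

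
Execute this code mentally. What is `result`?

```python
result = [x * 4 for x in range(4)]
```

Let's trace through this code step by step.

Initialize: result = [x * 4 for x in range(4)]

After execution: result = [0, 4, 8, 12]
[0, 4, 8, 12]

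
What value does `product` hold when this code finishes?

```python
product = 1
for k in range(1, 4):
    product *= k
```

Let's trace through this code step by step.

Initialize: product = 1
Entering loop: for k in range(1, 4):

After execution: product = 6
6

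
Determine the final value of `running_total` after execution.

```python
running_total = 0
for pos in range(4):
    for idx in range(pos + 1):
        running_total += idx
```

Let's trace through this code step by step.

Initialize: running_total = 0
Entering loop: for pos in range(4):

After execution: running_total = 10
10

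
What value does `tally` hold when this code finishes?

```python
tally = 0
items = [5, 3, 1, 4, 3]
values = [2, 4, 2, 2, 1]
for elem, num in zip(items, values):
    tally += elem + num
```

Let's trace through this code step by step.

Initialize: tally = 0
Initialize: items = [5, 3, 1, 4, 3]
Initialize: values = [2, 4, 2, 2, 1]
Entering loop: for elem, num in zip(items, values):

After execution: tally = 27
27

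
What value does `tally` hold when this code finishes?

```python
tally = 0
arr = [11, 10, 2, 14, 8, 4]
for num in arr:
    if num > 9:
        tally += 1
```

Let's trace through this code step by step.

Initialize: tally = 0
Initialize: arr = [11, 10, 2, 14, 8, 4]
Entering loop: for num in arr:

After execution: tally = 3
3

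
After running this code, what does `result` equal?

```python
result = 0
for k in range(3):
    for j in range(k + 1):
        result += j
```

Let's trace through this code step by step.

Initialize: result = 0
Entering loop: for k in range(3):

After execution: result = 4
4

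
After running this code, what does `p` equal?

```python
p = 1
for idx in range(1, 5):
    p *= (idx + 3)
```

Let's trace through this code step by step.

Initialize: p = 1
Entering loop: for idx in range(1, 5):

After execution: p = 840
840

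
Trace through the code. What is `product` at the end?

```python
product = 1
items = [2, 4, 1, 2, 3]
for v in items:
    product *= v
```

Let's trace through this code step by step.

Initialize: product = 1
Initialize: items = [2, 4, 1, 2, 3]
Entering loop: for v in items:

After execution: product = 48
48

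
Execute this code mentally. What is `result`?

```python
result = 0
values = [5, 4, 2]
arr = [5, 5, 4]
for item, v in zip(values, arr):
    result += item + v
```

Let's trace through this code step by step.

Initialize: result = 0
Initialize: values = [5, 4, 2]
Initialize: arr = [5, 5, 4]
Entering loop: for item, v in zip(values, arr):

After execution: result = 25
25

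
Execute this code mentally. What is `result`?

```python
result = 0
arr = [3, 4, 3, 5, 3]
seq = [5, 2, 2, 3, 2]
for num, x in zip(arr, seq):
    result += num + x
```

Let's trace through this code step by step.

Initialize: result = 0
Initialize: arr = [3, 4, 3, 5, 3]
Initialize: seq = [5, 2, 2, 3, 2]
Entering loop: for num, x in zip(arr, seq):

After execution: result = 32
32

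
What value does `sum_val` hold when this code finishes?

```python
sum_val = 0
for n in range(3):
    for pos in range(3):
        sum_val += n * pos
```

Let's trace through this code step by step.

Initialize: sum_val = 0
Entering loop: for n in range(3):

After execution: sum_val = 9
9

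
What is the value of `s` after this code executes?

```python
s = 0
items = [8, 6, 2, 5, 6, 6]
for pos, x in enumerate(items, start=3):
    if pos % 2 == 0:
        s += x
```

Let's trace through this code step by step.

Initialize: s = 0
Initialize: items = [8, 6, 2, 5, 6, 6]
Entering loop: for pos, x in enumerate(items, start=3):

After execution: s = 17
17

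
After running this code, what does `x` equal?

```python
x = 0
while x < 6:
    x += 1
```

Let's trace through this code step by step.

Initialize: x = 0
Entering loop: while x < 6:

After execution: x = 6
6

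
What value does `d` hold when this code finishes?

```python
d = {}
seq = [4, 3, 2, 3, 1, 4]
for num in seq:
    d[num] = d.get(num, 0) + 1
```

Let's trace through this code step by step.

Initialize: d = {}
Initialize: seq = [4, 3, 2, 3, 1, 4]
Entering loop: for num in seq:

After execution: d = {4: 2, 3: 2, 2: 1, 1: 1}
{4: 2, 3: 2, 2: 1, 1: 1}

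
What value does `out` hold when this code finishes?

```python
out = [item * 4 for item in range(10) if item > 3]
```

Let's trace through this code step by step.

Initialize: out = [item * 4 for item in range(10) if item > 3]

After execution: out = [16, 20, 24, 28, 32, 36]
[16, 20, 24, 28, 32, 36]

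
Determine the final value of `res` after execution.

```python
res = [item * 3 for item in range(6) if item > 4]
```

Let's trace through this code step by step.

Initialize: res = [item * 3 for item in range(6) if item > 4]

After execution: res = [15]
[15]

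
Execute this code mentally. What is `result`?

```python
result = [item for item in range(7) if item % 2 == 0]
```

Let's trace through this code step by step.

Initialize: result = [item for item in range(7) if item % 2 == 0]

After execution: result = [0, 2, 4, 6]
[0, 2, 4, 6]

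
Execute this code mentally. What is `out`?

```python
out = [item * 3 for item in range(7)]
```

Let's trace through this code step by step.

Initialize: out = [item * 3 for item in range(7)]

After execution: out = [0, 3, 6, 9, 12, 15, 18]
[0, 3, 6, 9, 12, 15, 18]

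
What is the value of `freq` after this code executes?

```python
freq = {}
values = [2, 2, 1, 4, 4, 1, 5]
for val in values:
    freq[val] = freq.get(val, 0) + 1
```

Let's trace through this code step by step.

Initialize: freq = {}
Initialize: values = [2, 2, 1, 4, 4, 1, 5]
Entering loop: for val in values:

After execution: freq = {2: 2, 1: 2, 4: 2, 5: 1}
{2: 2, 1: 2, 4: 2, 5: 1}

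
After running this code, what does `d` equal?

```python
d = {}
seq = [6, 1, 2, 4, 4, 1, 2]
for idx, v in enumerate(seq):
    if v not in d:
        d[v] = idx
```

Let's trace through this code step by step.

Initialize: d = {}
Initialize: seq = [6, 1, 2, 4, 4, 1, 2]
Entering loop: for idx, v in enumerate(seq):

After execution: d = {6: 0, 1: 1, 2: 2, 4: 3}
{6: 0, 1: 1, 2: 2, 4: 3}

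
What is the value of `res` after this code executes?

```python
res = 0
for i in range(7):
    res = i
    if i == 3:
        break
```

Let's trace through this code step by step.

Initialize: res = 0
Entering loop: for i in range(7):

After execution: res = 3
3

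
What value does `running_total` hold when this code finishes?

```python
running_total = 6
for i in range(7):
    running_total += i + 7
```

Let's trace through this code step by step.

Initialize: running_total = 6
Entering loop: for i in range(7):

After execution: running_total = 76
76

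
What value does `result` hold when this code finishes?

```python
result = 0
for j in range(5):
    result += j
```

Let's trace through this code step by step.

Initialize: result = 0
Entering loop: for j in range(5):

After execution: result = 10
10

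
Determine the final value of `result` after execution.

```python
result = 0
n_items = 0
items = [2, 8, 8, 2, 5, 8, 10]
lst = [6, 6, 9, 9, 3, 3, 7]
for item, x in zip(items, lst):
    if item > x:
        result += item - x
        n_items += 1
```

Let's trace through this code step by step.

Initialize: result = 0
Initialize: n_items = 0
Initialize: items = [2, 8, 8, 2, 5, 8, 10]
Initialize: lst = [6, 6, 9, 9, 3, 3, 7]
Entering loop: for item, x in zip(items, lst):

After execution: result = 12
12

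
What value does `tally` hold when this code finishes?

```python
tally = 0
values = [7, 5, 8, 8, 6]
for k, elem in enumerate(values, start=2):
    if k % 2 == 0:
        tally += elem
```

Let's trace through this code step by step.

Initialize: tally = 0
Initialize: values = [7, 5, 8, 8, 6]
Entering loop: for k, elem in enumerate(values, start=2):

After execution: tally = 21
21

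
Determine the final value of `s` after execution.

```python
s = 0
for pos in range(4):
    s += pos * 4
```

Let's trace through this code step by step.

Initialize: s = 0
Entering loop: for pos in range(4):

After execution: s = 24
24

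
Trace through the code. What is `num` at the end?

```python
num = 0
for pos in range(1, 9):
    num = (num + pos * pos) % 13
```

Let's trace through this code step by step.

Initialize: num = 0
Entering loop: for pos in range(1, 9):

After execution: num = 9
9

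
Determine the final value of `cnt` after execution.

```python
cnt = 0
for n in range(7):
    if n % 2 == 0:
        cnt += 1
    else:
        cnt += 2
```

Let's trace through this code step by step.

Initialize: cnt = 0
Entering loop: for n in range(7):

After execution: cnt = 10
10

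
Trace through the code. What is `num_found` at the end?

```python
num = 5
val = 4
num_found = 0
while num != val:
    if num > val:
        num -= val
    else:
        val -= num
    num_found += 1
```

Let's trace through this code step by step.

Initialize: num = 5
Initialize: val = 4
Initialize: num_found = 0
Entering loop: while num != val:

After execution: num_found = 4
4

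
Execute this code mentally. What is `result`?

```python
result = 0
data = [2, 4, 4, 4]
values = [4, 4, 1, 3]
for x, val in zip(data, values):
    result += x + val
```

Let's trace through this code step by step.

Initialize: result = 0
Initialize: data = [2, 4, 4, 4]
Initialize: values = [4, 4, 1, 3]
Entering loop: for x, val in zip(data, values):

After execution: result = 26
26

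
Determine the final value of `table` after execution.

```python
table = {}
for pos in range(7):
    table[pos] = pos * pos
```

Let's trace through this code step by step.

Initialize: table = {}
Entering loop: for pos in range(7):

After execution: table = {0: 0, 1: 1, 2: 4, 3: 9, 4: 16, 5: 25, 6: 36}
{0: 0, 1: 1, 2: 4, 3: 9, 4: 16, 5: 25, 6: 36}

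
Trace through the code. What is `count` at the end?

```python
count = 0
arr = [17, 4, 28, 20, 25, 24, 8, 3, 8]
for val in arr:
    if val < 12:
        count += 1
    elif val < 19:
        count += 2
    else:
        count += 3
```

Let's trace through this code step by step.

Initialize: count = 0
Initialize: arr = [17, 4, 28, 20, 25, 24, 8, 3, 8]
Entering loop: for val in arr:

After execution: count = 18
18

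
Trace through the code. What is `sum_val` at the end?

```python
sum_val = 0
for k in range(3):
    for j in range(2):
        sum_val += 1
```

Let's trace through this code step by step.

Initialize: sum_val = 0
Entering loop: for k in range(3):

After execution: sum_val = 6
6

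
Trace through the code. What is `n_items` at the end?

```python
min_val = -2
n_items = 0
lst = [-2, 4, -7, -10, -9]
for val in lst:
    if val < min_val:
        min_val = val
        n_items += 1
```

Let's trace through this code step by step.

Initialize: min_val = -2
Initialize: n_items = 0
Initialize: lst = [-2, 4, -7, -10, -9]
Entering loop: for val in lst:

After execution: n_items = 2
2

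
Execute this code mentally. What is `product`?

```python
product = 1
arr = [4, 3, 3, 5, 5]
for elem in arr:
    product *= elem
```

Let's trace through this code step by step.

Initialize: product = 1
Initialize: arr = [4, 3, 3, 5, 5]
Entering loop: for elem in arr:

After execution: product = 900
900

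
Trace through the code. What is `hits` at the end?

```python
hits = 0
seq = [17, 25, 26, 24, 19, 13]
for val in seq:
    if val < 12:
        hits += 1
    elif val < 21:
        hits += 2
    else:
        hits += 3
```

Let's trace through this code step by step.

Initialize: hits = 0
Initialize: seq = [17, 25, 26, 24, 19, 13]
Entering loop: for val in seq:

After execution: hits = 15
15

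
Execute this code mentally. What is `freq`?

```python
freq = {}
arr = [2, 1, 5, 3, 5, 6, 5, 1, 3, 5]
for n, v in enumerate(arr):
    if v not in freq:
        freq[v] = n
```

Let's trace through this code step by step.

Initialize: freq = {}
Initialize: arr = [2, 1, 5, 3, 5, 6, 5, 1, 3, 5]
Entering loop: for n, v in enumerate(arr):

After execution: freq = {2: 0, 1: 1, 5: 2, 3: 3, 6: 5}
{2: 0, 1: 1, 5: 2, 3: 3, 6: 5}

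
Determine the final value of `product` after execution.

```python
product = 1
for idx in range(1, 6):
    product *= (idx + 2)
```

Let's trace through this code step by step.

Initialize: product = 1
Entering loop: for idx in range(1, 6):

After execution: product = 2520
2520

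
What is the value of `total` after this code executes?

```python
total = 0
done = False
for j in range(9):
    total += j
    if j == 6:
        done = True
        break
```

Let's trace through this code step by step.

Initialize: total = 0
Initialize: done = False
Entering loop: for j in range(9):

After execution: total = 21
21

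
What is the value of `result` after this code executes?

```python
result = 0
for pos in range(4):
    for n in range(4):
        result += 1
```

Let's trace through this code step by step.

Initialize: result = 0
Entering loop: for pos in range(4):

After execution: result = 16
16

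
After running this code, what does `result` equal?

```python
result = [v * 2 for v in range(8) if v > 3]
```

Let's trace through this code step by step.

Initialize: result = [v * 2 for v in range(8) if v > 3]

After execution: result = [8, 10, 12, 14]
[8, 10, 12, 14]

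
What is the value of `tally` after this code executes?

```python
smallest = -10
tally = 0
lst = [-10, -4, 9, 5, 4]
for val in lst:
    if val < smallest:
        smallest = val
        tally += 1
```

Let's trace through this code step by step.

Initialize: smallest = -10
Initialize: tally = 0
Initialize: lst = [-10, -4, 9, 5, 4]
Entering loop: for val in lst:

After execution: tally = 0
0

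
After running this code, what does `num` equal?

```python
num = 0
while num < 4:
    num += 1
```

Let's trace through this code step by step.

Initialize: num = 0
Entering loop: while num < 4:

After execution: num = 4
4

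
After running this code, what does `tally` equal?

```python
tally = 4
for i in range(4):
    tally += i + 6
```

Let's trace through this code step by step.

Initialize: tally = 4
Entering loop: for i in range(4):

After execution: tally = 34
34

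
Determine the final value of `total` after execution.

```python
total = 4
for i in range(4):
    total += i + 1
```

Let's trace through this code step by step.

Initialize: total = 4
Entering loop: for i in range(4):

After execution: total = 14
14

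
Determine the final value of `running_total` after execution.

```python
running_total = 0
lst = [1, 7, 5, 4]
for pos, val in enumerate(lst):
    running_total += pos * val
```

Let's trace through this code step by step.

Initialize: running_total = 0
Initialize: lst = [1, 7, 5, 4]
Entering loop: for pos, val in enumerate(lst):

After execution: running_total = 29
29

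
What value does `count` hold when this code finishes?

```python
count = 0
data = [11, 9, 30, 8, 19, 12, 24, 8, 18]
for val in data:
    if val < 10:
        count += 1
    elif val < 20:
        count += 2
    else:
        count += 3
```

Let's trace through this code step by step.

Initialize: count = 0
Initialize: data = [11, 9, 30, 8, 19, 12, 24, 8, 18]
Entering loop: for val in data:

After execution: count = 17
17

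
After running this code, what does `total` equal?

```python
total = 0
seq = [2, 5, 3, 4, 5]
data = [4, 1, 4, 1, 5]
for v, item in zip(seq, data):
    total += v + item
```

Let's trace through this code step by step.

Initialize: total = 0
Initialize: seq = [2, 5, 3, 4, 5]
Initialize: data = [4, 1, 4, 1, 5]
Entering loop: for v, item in zip(seq, data):

After execution: total = 34
34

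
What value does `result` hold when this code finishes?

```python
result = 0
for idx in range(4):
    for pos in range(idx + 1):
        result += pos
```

Let's trace through this code step by step.

Initialize: result = 0
Entering loop: for idx in range(4):

After execution: result = 10
10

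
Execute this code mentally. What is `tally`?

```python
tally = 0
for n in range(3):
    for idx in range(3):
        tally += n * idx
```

Let's trace through this code step by step.

Initialize: tally = 0
Entering loop: for n in range(3):

After execution: tally = 9
9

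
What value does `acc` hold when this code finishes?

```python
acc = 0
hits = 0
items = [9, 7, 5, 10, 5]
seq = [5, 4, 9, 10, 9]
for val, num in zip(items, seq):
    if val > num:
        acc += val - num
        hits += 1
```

Let's trace through this code step by step.

Initialize: acc = 0
Initialize: hits = 0
Initialize: items = [9, 7, 5, 10, 5]
Initialize: seq = [5, 4, 9, 10, 9]
Entering loop: for val, num in zip(items, seq):

After execution: acc = 7
7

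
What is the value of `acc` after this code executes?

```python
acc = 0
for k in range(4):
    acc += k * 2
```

Let's trace through this code step by step.

Initialize: acc = 0
Entering loop: for k in range(4):

After execution: acc = 12
12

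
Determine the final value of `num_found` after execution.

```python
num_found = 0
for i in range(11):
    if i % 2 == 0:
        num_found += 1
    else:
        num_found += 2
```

Let's trace through this code step by step.

Initialize: num_found = 0
Entering loop: for i in range(11):

After execution: num_found = 16
16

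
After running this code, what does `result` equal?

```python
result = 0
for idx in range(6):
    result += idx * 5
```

Let's trace through this code step by step.

Initialize: result = 0
Entering loop: for idx in range(6):

After execution: result = 75
75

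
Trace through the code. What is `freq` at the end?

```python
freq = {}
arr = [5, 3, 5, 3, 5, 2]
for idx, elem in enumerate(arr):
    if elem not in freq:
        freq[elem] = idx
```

Let's trace through this code step by step.

Initialize: freq = {}
Initialize: arr = [5, 3, 5, 3, 5, 2]
Entering loop: for idx, elem in enumerate(arr):

After execution: freq = {5: 0, 3: 1, 2: 5}
{5: 0, 3: 1, 2: 5}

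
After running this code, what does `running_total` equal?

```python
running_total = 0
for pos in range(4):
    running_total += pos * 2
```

Let's trace through this code step by step.

Initialize: running_total = 0
Entering loop: for pos in range(4):

After execution: running_total = 12
12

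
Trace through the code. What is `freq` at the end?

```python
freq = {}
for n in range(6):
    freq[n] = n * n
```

Let's trace through this code step by step.

Initialize: freq = {}
Entering loop: for n in range(6):

After execution: freq = {0: 0, 1: 1, 2: 4, 3: 9, 4: 16, 5: 25}
{0: 0, 1: 1, 2: 4, 3: 9, 4: 16, 5: 25}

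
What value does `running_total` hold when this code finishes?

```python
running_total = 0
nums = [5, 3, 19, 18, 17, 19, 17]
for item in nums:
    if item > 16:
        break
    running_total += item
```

Let's trace through this code step by step.

Initialize: running_total = 0
Initialize: nums = [5, 3, 19, 18, 17, 19, 17]
Entering loop: for item in nums:

After execution: running_total = 8
8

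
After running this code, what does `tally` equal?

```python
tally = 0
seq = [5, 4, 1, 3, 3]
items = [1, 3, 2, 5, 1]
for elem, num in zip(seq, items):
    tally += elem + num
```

Let's trace through this code step by step.

Initialize: tally = 0
Initialize: seq = [5, 4, 1, 3, 3]
Initialize: items = [1, 3, 2, 5, 1]
Entering loop: for elem, num in zip(seq, items):

After execution: tally = 28
28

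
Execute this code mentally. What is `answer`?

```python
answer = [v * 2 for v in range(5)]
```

Let's trace through this code step by step.

Initialize: answer = [v * 2 for v in range(5)]

After execution: answer = [0, 2, 4, 6, 8]
[0, 2, 4, 6, 8]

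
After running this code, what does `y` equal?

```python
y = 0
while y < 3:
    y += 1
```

Let's trace through this code step by step.

Initialize: y = 0
Entering loop: while y < 3:

After execution: y = 3
3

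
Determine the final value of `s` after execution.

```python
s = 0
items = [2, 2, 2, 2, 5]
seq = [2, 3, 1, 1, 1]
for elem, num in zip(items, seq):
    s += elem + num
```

Let's trace through this code step by step.

Initialize: s = 0
Initialize: items = [2, 2, 2, 2, 5]
Initialize: seq = [2, 3, 1, 1, 1]
Entering loop: for elem, num in zip(items, seq):

After execution: s = 21
21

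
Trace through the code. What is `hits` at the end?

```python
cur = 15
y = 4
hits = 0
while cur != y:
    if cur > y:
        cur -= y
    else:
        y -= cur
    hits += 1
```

Let's trace through this code step by step.

Initialize: cur = 15
Initialize: y = 4
Initialize: hits = 0
Entering loop: while cur != y:

After execution: hits = 6
6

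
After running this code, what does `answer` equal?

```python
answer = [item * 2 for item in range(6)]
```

Let's trace through this code step by step.

Initialize: answer = [item * 2 for item in range(6)]

After execution: answer = [0, 2, 4, 6, 8, 10]
[0, 2, 4, 6, 8, 10]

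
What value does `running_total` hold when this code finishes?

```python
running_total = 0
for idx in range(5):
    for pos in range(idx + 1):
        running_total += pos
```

Let's trace through this code step by step.

Initialize: running_total = 0
Entering loop: for idx in range(5):

After execution: running_total = 20
20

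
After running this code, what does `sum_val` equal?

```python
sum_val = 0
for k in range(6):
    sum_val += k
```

Let's trace through this code step by step.

Initialize: sum_val = 0
Entering loop: for k in range(6):

After execution: sum_val = 15
15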